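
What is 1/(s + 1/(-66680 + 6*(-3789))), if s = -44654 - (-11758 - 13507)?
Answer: -89414/1733648047 ≈ -5.1576e-5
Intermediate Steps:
s = -19389 (s = -44654 - 1*(-25265) = -44654 + 25265 = -19389)
1/(s + 1/(-66680 + 6*(-3789))) = 1/(-19389 + 1/(-66680 + 6*(-3789))) = 1/(-19389 + 1/(-66680 - 22734)) = 1/(-19389 + 1/(-89414)) = 1/(-19389 - 1/89414) = 1/(-1733648047/89414) = -89414/1733648047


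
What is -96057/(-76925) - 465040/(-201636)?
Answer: 13785437813/3877712325 ≈ 3.5550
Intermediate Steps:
-96057/(-76925) - 465040/(-201636) = -96057*(-1/76925) - 465040*(-1/201636) = 96057/76925 + 116260/50409 = 13785437813/3877712325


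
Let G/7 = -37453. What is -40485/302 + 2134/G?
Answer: -10614637403/79175642 ≈ -134.06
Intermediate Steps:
G = -262171 (G = 7*(-37453) = -262171)
-40485/302 + 2134/G = -40485/302 + 2134/(-262171) = -40485*1/302 + 2134*(-1/262171) = -40485/302 - 2134/262171 = -10614637403/79175642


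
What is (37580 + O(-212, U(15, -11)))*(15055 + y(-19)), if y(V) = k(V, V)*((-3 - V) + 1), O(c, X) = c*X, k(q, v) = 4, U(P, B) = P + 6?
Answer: 500994744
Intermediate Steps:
U(P, B) = 6 + P
O(c, X) = X*c
y(V) = -8 - 4*V (y(V) = 4*((-3 - V) + 1) = 4*(-2 - V) = -8 - 4*V)
(37580 + O(-212, U(15, -11)))*(15055 + y(-19)) = (37580 + (6 + 15)*(-212))*(15055 + (-8 - 4*(-19))) = (37580 + 21*(-212))*(15055 + (-8 + 76)) = (37580 - 4452)*(15055 + 68) = 33128*15123 = 500994744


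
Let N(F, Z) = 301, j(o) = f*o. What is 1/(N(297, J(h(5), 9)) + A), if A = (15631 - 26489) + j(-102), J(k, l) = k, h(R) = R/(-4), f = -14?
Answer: -1/9129 ≈ -0.00010954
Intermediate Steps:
h(R) = -R/4 (h(R) = R*(-1/4) = -R/4)
j(o) = -14*o
A = -9430 (A = (15631 - 26489) - 14*(-102) = -10858 + 1428 = -9430)
1/(N(297, J(h(5), 9)) + A) = 1/(301 - 9430) = 1/(-9129) = -1/9129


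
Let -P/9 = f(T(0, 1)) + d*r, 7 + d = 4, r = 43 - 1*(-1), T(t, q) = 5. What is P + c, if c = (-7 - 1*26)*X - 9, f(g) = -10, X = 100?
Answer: -2031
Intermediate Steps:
r = 44 (r = 43 + 1 = 44)
d = -3 (d = -7 + 4 = -3)
P = 1278 (P = -9*(-10 - 3*44) = -9*(-10 - 132) = -9*(-142) = 1278)
c = -3309 (c = (-7 - 1*26)*100 - 9 = (-7 - 26)*100 - 9 = -33*100 - 9 = -3300 - 9 = -3309)
P + c = 1278 - 3309 = -2031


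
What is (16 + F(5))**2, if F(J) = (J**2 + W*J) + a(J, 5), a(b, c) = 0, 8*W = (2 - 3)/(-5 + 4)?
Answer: 110889/64 ≈ 1732.6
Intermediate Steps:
W = 1/8 (W = ((2 - 3)/(-5 + 4))/8 = (-1/(-1))/8 = (-1*(-1))/8 = (1/8)*1 = 1/8 ≈ 0.12500)
F(J) = J**2 + J/8 (F(J) = (J**2 + J/8) + 0 = J**2 + J/8)
(16 + F(5))**2 = (16 + 5*(1/8 + 5))**2 = (16 + 5*(41/8))**2 = (16 + 205/8)**2 = (333/8)**2 = 110889/64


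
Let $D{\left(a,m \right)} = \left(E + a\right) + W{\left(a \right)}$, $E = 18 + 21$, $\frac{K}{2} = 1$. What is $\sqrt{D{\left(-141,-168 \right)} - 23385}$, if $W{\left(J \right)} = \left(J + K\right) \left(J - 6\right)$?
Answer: $i \sqrt{3054} \approx 55.263 i$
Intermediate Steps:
$K = 2$ ($K = 2 \cdot 1 = 2$)
$E = 39$
$W{\left(J \right)} = \left(-6 + J\right) \left(2 + J\right)$ ($W{\left(J \right)} = \left(J + 2\right) \left(J - 6\right) = \left(2 + J\right) \left(-6 + J\right) = \left(-6 + J\right) \left(2 + J\right)$)
$D{\left(a,m \right)} = 27 + a^{2} - 3 a$ ($D{\left(a,m \right)} = \left(39 + a\right) - \left(12 - a^{2} + 4 a\right) = 27 + a^{2} - 3 a$)
$\sqrt{D{\left(-141,-168 \right)} - 23385} = \sqrt{\left(27 + \left(-141\right)^{2} - -423\right) - 23385} = \sqrt{\left(27 + 19881 + 423\right) - 23385} = \sqrt{20331 - 23385} = \sqrt{-3054} = i \sqrt{3054}$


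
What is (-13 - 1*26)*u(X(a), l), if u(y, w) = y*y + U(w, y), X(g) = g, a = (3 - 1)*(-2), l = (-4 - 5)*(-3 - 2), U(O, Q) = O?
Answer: -2379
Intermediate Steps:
l = 45 (l = -9*(-5) = 45)
a = -4 (a = 2*(-2) = -4)
u(y, w) = w + y² (u(y, w) = y*y + w = y² + w = w + y²)
(-13 - 1*26)*u(X(a), l) = (-13 - 1*26)*(45 + (-4)²) = (-13 - 26)*(45 + 16) = -39*61 = -2379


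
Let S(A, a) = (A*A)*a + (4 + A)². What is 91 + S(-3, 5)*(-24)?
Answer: -1013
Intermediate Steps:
S(A, a) = (4 + A)² + a*A² (S(A, a) = A²*a + (4 + A)² = a*A² + (4 + A)² = (4 + A)² + a*A²)
91 + S(-3, 5)*(-24) = 91 + ((4 - 3)² + 5*(-3)²)*(-24) = 91 + (1² + 5*9)*(-24) = 91 + (1 + 45)*(-24) = 91 + 46*(-24) = 91 - 1104 = -1013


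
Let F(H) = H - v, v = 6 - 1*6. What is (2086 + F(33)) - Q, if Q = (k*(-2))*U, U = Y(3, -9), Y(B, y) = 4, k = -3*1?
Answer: 2095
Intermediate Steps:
k = -3
v = 0 (v = 6 - 6 = 0)
U = 4
F(H) = H (F(H) = H - 1*0 = H + 0 = H)
Q = 24 (Q = -3*(-2)*4 = 6*4 = 24)
(2086 + F(33)) - Q = (2086 + 33) - 1*24 = 2119 - 24 = 2095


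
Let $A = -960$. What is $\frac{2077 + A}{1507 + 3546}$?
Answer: $\frac{1117}{5053} \approx 0.22106$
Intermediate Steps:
$\frac{2077 + A}{1507 + 3546} = \frac{2077 - 960}{1507 + 3546} = \frac{1117}{5053}$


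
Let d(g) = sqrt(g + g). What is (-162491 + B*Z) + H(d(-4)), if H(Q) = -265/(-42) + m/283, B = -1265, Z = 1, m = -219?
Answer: -1946338019/11886 ≈ -1.6375e+5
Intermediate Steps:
d(g) = sqrt(2)*sqrt(g) (d(g) = sqrt(2*g) = sqrt(2)*sqrt(g))
H(Q) = 65797/11886 (H(Q) = -265/(-42) - 219/283 = -265*(-1/42) - 219*1/283 = 265/42 - 219/283 = 65797/11886)
(-162491 + B*Z) + H(d(-4)) = (-162491 - 1265*1) + 65797/11886 = (-162491 - 1265) + 65797/11886 = -163756 + 65797/11886 = -1946338019/11886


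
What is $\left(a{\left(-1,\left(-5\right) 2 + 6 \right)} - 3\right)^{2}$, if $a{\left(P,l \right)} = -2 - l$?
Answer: $1$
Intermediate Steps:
$\left(a{\left(-1,\left(-5\right) 2 + 6 \right)} - 3\right)^{2} = \left(\left(-2 - \left(\left(-5\right) 2 + 6\right)\right) - 3\right)^{2} = \left(\left(-2 - \left(-10 + 6\right)\right) - 3\right)^{2} = \left(\left(-2 - -4\right) - 3\right)^{2} = \left(\left(-2 + 4\right) - 3\right)^{2} = \left(2 - 3\right)^{2} = \left(-1\right)^{2} = 1$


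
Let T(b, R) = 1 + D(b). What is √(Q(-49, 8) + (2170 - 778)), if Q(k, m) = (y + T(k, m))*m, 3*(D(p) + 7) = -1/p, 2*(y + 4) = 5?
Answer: 2*√146859/21 ≈ 36.497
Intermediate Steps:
y = -3/2 (y = -4 + (½)*5 = -4 + 5/2 = -3/2 ≈ -1.5000)
D(p) = -7 - 1/(3*p) (D(p) = -7 + (-1/p)/3 = -7 - 1/(3*p))
T(b, R) = -6 - 1/(3*b) (T(b, R) = 1 + (-7 - 1/(3*b)) = -6 - 1/(3*b))
Q(k, m) = m*(-15/2 - 1/(3*k)) (Q(k, m) = (-3/2 + (-6 - 1/(3*k)))*m = (-15/2 - 1/(3*k))*m = m*(-15/2 - 1/(3*k)))
√(Q(-49, 8) + (2170 - 778)) = √(-⅙*8*(2 + 45*(-49))/(-49) + (2170 - 778)) = √(-⅙*8*(-1/49)*(2 - 2205) + 1392) = √(-⅙*8*(-1/49)*(-2203) + 1392) = √(-8812/147 + 1392) = √(195812/147) = 2*√146859/21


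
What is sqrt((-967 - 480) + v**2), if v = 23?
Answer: 3*I*sqrt(102) ≈ 30.299*I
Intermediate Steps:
sqrt((-967 - 480) + v**2) = sqrt((-967 - 480) + 23**2) = sqrt(-1447 + 529) = sqrt(-918) = 3*I*sqrt(102)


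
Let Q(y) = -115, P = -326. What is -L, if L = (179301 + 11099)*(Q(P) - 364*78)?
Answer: 5427732800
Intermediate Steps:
L = -5427732800 (L = (179301 + 11099)*(-115 - 364*78) = 190400*(-115 - 28392) = 190400*(-28507) = -5427732800)
-L = -1*(-5427732800) = 5427732800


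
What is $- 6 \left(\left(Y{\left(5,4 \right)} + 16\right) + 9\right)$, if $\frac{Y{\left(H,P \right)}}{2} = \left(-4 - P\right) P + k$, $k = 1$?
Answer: $222$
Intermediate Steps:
$Y{\left(H,P \right)} = 2 + 2 P \left(-4 - P\right)$ ($Y{\left(H,P \right)} = 2 \left(\left(-4 - P\right) P + 1\right) = 2 \left(P \left(-4 - P\right) + 1\right) = 2 \left(1 + P \left(-4 - P\right)\right) = 2 + 2 P \left(-4 - P\right)$)
$- 6 \left(\left(Y{\left(5,4 \right)} + 16\right) + 9\right) = - 6 \left(\left(\left(2 - 32 - 2 \cdot 4^{2}\right) + 16\right) + 9\right) = - 6 \left(\left(\left(2 - 32 - 32\right) + 16\right) + 9\right) = - 6 \left(\left(-62 + 16\right) + 9\right) = - 6 \left(-46 + 9\right) = \left(-6\right) \left(-37\right) = 222$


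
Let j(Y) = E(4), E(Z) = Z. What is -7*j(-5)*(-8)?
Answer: 224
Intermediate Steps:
j(Y) = 4
-7*j(-5)*(-8) = -7*4*(-8) = -28*(-8) = 224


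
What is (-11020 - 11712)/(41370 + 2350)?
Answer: -5683/10930 ≈ -0.51995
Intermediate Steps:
(-11020 - 11712)/(41370 + 2350) = -22732/43720 = -22732*1/43720 = -5683/10930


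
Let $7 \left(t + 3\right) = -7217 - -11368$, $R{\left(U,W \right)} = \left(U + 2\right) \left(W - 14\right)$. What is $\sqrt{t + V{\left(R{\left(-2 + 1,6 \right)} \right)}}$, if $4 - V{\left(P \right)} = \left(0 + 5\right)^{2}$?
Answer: $\sqrt{569} \approx 23.854$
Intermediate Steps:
$R{\left(U,W \right)} = \left(-14 + W\right) \left(2 + U\right)$ ($R{\left(U,W \right)} = \left(2 + U\right) \left(-14 + W\right) = \left(-14 + W\right) \left(2 + U\right)$)
$V{\left(P \right)} = -21$ ($V{\left(P \right)} = 4 - \left(0 + 5\right)^{2} = 4 - 5^{2} = 4 - 25 = -21$)
$t = 590$ ($t = -3 + \frac{-7217 - -11368}{7} = -3 + \frac{-7217 + 11368}{7} = -3 + \frac{1}{7} \cdot 4151 = -3 + 593 = 590$)
$\sqrt{t + V{\left(R{\left(-2 + 1,6 \right)} \right)}} = \sqrt{590 - 21} = \sqrt{569}$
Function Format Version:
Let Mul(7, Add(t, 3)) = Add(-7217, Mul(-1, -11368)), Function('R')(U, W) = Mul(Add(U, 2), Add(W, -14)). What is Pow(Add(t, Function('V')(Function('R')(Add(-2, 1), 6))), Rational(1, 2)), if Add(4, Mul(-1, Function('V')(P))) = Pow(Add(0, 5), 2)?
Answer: Pow(569, Rational(1, 2)) ≈ 23.854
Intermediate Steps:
Function('R')(U, W) = Mul(Add(-14, W), Add(2, U)) (Function('R')(U, W) = Mul(Add(2, U), Add(-14, W)) = Mul(Add(-14, W), Add(2, U)))
Function('V')(P) = -21 (Function('V')(P) = Add(4, Mul(-1, Pow(Add(0, 5), 2))) = Add(4, Mul(-1, Pow(5, 2))) = Add(4, Mul(-1, 25)) = Add(4, -25) = -21)
t = 590 (t = Add(-3, Mul(Rational(1, 7), Add(-7217, Mul(-1, -11368)))) = Add(-3, Mul(Rational(1, 7), Add(-7217, 11368))) = Add(-3, Mul(Rational(1, 7), 4151)) = Add(-3, 593) = 590)
Pow(Add(t, Function('V')(Function('R')(Add(-2, 1), 6))), Rational(1, 2)) = Pow(Add(590, -21), Rational(1, 2)) = Pow(569, Rational(1, 2))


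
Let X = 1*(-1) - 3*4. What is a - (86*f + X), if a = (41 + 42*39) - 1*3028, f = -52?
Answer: 3136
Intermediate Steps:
X = -13 (X = -1 - 12 = -13)
a = -1349 (a = (41 + 1638) - 3028 = 1679 - 3028 = -1349)
a - (86*f + X) = -1349 - (86*(-52) - 13) = -1349 - (-4472 - 13) = -1349 - 1*(-4485) = -1349 + 4485 = 3136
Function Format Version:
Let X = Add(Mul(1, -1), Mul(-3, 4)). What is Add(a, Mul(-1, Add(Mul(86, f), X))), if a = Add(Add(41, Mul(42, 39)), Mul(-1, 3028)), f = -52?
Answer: 3136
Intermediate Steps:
X = -13 (X = Add(-1, -12) = -13)
a = -1349 (a = Add(Add(41, 1638), -3028) = Add(1679, -3028) = -1349)
Add(a, Mul(-1, Add(Mul(86, f), X))) = Add(-1349, Mul(-1, Add(Mul(86, -52), -13))) = Add(-1349, Mul(-1, Add(-4472, -13))) = Add(-1349, Mul(-1, -4485)) = Add(-1349, 4485) = 3136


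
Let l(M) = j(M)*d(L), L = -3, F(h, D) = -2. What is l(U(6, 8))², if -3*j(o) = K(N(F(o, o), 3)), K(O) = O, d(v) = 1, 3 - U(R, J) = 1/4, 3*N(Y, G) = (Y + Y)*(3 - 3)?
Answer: 0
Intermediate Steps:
N(Y, G) = 0 (N(Y, G) = ((Y + Y)*(3 - 3))/3 = ((2*Y)*0)/3 = (⅓)*0 = 0)
U(R, J) = 11/4 (U(R, J) = 3 - 1/4 = 3 - 1*¼ = 3 - ¼ = 11/4)
j(o) = 0 (j(o) = -⅓*0 = 0)
l(M) = 0 (l(M) = 0*1 = 0)
l(U(6, 8))² = 0² = 0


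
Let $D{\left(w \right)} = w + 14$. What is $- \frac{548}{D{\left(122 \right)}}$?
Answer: $- \frac{137}{34} \approx -4.0294$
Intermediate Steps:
$D{\left(w \right)} = 14 + w$
$- \frac{548}{D{\left(122 \right)}} = - \frac{548}{14 + 122} = - \frac{548}{136} = \left(-548\right) \frac{1}{136} = - \frac{137}{34}$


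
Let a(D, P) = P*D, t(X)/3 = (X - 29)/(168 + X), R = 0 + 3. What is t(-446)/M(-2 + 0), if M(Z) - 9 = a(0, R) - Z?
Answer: 1425/3058 ≈ 0.46599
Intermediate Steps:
R = 3
t(X) = 3*(-29 + X)/(168 + X) (t(X) = 3*((X - 29)/(168 + X)) = 3*((-29 + X)/(168 + X)) = 3*(-29 + X)/(168 + X))
a(D, P) = D*P
M(Z) = 9 - Z (M(Z) = 9 + (0*3 - Z) = 9 + (0 - Z) = 9 - Z)
t(-446)/M(-2 + 0) = (3*(-29 - 446)/(168 - 446))/(9 - (-2 + 0)) = (3*(-475)/(-278))/(9 - 1*(-2)) = (3*(-1/278)*(-475))/(9 + 2) = (1425/278)/11 = (1/11)*(1425/278) = 1425/3058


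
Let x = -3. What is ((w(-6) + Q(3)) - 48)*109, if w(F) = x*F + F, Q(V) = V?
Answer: -3597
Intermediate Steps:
w(F) = -2*F (w(F) = -3*F + F = -2*F)
((w(-6) + Q(3)) - 48)*109 = ((-2*(-6) + 3) - 48)*109 = ((12 + 3) - 48)*109 = (15 - 48)*109 = -33*109 = -3597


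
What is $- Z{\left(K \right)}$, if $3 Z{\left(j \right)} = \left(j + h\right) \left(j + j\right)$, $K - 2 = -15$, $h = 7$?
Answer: $-52$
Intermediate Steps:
$K = -13$ ($K = 2 - 15 = -13$)
$Z{\left(j \right)} = \frac{2 j \left(7 + j\right)}{3}$ ($Z{\left(j \right)} = \frac{\left(j + 7\right) \left(j + j\right)}{3} = \frac{\left(7 + j\right) 2 j}{3} = \frac{2 j \left(7 + j\right)}{3}$)
$- Z{\left(K \right)} = - \frac{2 \left(-13\right) \left(7 - 13\right)}{3} = - \frac{2 \left(-13\right) \left(-6\right)}{3} = \left(-1\right) 52 = -52$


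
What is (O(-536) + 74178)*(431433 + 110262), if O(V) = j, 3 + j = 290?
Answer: 40337318175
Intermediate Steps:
j = 287 (j = -3 + 290 = 287)
O(V) = 287
(O(-536) + 74178)*(431433 + 110262) = (287 + 74178)*(431433 + 110262) = 74465*541695 = 40337318175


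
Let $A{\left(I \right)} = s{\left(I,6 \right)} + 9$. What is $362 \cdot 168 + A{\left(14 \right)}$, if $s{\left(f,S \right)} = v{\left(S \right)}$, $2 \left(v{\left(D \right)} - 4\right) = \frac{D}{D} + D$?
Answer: $\frac{121665}{2} \approx 60833.0$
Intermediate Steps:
$v{\left(D \right)} = \frac{9}{2} + \frac{D}{2}$ ($v{\left(D \right)} = 4 + \frac{\frac{D}{D} + D}{2} = 4 + \frac{1 + D}{2} = 4 + \left(\frac{1}{2} + \frac{D}{2}\right) = \frac{9}{2} + \frac{D}{2}$)
$s{\left(f,S \right)} = \frac{9}{2} + \frac{S}{2}$
$A{\left(I \right)} = \frac{33}{2}$ ($A{\left(I \right)} = \left(\frac{9}{2} + \frac{1}{2} \cdot 6\right) + 9 = \left(\frac{9}{2} + 3\right) + 9 = \frac{15}{2} + 9 = \frac{33}{2}$)
$362 \cdot 168 + A{\left(14 \right)} = 362 \cdot 168 + \frac{33}{2} = 60816 + \frac{33}{2} = \frac{121665}{2}$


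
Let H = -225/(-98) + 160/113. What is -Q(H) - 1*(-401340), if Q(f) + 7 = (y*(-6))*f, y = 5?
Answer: 2222874914/5537 ≈ 4.0146e+5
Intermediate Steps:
H = 41105/11074 (H = -225*(-1/98) + 160*(1/113) = 225/98 + 160/113 = 41105/11074 ≈ 3.7118)
Q(f) = -7 - 30*f (Q(f) = -7 + (5*(-6))*f = -7 - 30*f)
-Q(H) - 1*(-401340) = -(-7 - 30*41105/11074) - 1*(-401340) = -(-7 - 616575/5537) + 401340 = -1*(-655334/5537) + 401340 = 655334/5537 + 401340 = 2222874914/5537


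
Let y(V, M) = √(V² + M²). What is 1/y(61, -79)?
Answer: √9962/9962 ≈ 0.010019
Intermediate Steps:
y(V, M) = √(M² + V²)
1/y(61, -79) = 1/(√((-79)² + 61²)) = 1/(√(6241 + 3721)) = 1/(√9962) = √9962/9962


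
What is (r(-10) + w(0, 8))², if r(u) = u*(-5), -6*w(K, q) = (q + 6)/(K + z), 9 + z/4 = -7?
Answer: 92294449/36864 ≈ 2503.6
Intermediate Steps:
z = -64 (z = -36 + 4*(-7) = -36 - 28 = -64)
w(K, q) = -(6 + q)/(6*(-64 + K)) (w(K, q) = -(q + 6)/(6*(K - 64)) = -(6 + q)/(6*(-64 + K)))
r(u) = -5*u
(r(-10) + w(0, 8))² = (-5*(-10) + (-6 - 1*8)/(6*(-64 + 0)))² = (50 + (⅙)*(-6 - 8)/(-64))² = (50 + (⅙)*(-1/64)*(-14))² = (50 + 7/192)² = (9607/192)² = 92294449/36864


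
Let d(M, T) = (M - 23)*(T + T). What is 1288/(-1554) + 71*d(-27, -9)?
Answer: 7092808/111 ≈ 63899.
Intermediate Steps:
d(M, T) = 2*T*(-23 + M) (d(M, T) = (-23 + M)*(2*T) = 2*T*(-23 + M))
1288/(-1554) + 71*d(-27, -9) = 1288/(-1554) + 71*(2*(-9)*(-23 - 27)) = 1288*(-1/1554) + 71*(2*(-9)*(-50)) = -92/111 + 71*900 = -92/111 + 63900 = 7092808/111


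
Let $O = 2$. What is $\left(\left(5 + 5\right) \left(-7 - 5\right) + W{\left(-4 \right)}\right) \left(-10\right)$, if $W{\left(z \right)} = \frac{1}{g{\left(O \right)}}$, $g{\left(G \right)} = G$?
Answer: $1195$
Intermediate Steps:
$W{\left(z \right)} = \frac{1}{2}$
$\left(\left(5 + 5\right) \left(-7 - 5\right) + W{\left(-4 \right)}\right) \left(-10\right) = \left(\left(5 + 5\right) \left(-7 - 5\right) + \frac{1}{2}\right) \left(-10\right) = \left(10 \left(-12\right) + \frac{1}{2}\right) \left(-10\right) = \left(-120 + \frac{1}{2}\right) \left(-10\right) = \left(- \frac{239}{2}\right) \left(-10\right) = 1195$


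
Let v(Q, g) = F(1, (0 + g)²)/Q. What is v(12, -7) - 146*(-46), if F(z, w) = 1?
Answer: 80593/12 ≈ 6716.1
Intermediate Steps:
v(Q, g) = 1/Q
v(12, -7) - 146*(-46) = 1/12 - 146*(-46) = 1/12 + 6716 = 80593/12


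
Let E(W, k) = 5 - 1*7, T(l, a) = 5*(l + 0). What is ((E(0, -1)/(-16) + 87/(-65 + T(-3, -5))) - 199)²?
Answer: 255904009/6400 ≈ 39985.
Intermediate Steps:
T(l, a) = 5*l
E(W, k) = -2 (E(W, k) = 5 - 7 = -2)
((E(0, -1)/(-16) + 87/(-65 + T(-3, -5))) - 199)² = ((-2/(-16) + 87/(-65 + 5*(-3))) - 199)² = ((-2*(-1/16) + 87/(-65 - 15)) - 199)² = ((⅛ + 87/(-80)) - 199)² = ((⅛ + 87*(-1/80)) - 199)² = ((⅛ - 87/80) - 199)² = (-77/80 - 199)² = (-15997/80)² = 255904009/6400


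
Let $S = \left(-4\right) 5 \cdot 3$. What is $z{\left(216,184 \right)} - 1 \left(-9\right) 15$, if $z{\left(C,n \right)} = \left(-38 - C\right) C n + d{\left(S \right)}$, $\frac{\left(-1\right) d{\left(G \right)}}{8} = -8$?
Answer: $-10094777$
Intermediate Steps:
$S = -60$ ($S = \left(-20\right) 3 = -60$)
$d{\left(G \right)} = 64$ ($d{\left(G \right)} = \left(-8\right) \left(-8\right) = 64$)
$z{\left(C,n \right)} = 64 + C n \left(-38 - C\right)$ ($z{\left(C,n \right)} = \left(-38 - C\right) C n + 64 = C \left(-38 - C\right) n + 64 = C n \left(-38 - C\right) + 64 = 64 + C n \left(-38 - C\right)$)
$z{\left(216,184 \right)} - 1 \left(-9\right) 15 = \left(64 - 184 \cdot 216^{2} - 8208 \cdot 184\right) - 1 \left(-9\right) 15 = \left(64 - 184 \cdot 46656 - 1510272\right) - \left(-9\right) 15 = \left(64 - 8584704 - 1510272\right) - -135 = -10094912 + 135 = -10094777$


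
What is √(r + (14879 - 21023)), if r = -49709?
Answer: I*√55853 ≈ 236.33*I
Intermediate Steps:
√(r + (14879 - 21023)) = √(-49709 + (14879 - 21023)) = √(-49709 - 6144) = √(-55853) = I*√55853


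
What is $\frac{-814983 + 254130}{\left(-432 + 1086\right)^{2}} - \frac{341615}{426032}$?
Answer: $- \frac{10695986851}{5061686192} \approx -2.1131$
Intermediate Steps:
$\frac{-814983 + 254130}{\left(-432 + 1086\right)^{2}} - \frac{341615}{426032} = - \frac{560853}{654^{2}} - \frac{341615}{426032} = - \frac{560853}{427716} - \frac{341615}{426032} = \left(-560853\right) \frac{1}{427716} - \frac{341615}{426032} = - \frac{62317}{47524} - \frac{341615}{426032} = - \frac{10695986851}{5061686192}$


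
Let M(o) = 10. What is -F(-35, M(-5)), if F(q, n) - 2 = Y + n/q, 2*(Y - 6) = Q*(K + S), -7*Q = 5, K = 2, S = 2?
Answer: -44/7 ≈ -6.2857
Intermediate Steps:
Q = -5/7 (Q = -⅐*5 = -5/7 ≈ -0.71429)
Y = 32/7 (Y = 6 + (-5*(2 + 2)/7)/2 = 6 + (-5/7*4)/2 = 6 + (½)*(-20/7) = 6 - 10/7 = 32/7 ≈ 4.5714)
F(q, n) = 46/7 + n/q (F(q, n) = 2 + (32/7 + n/q) = 46/7 + n/q)
-F(-35, M(-5)) = -(46/7 + 10/(-35)) = -(46/7 + 10*(-1/35)) = -(46/7 - 2/7) = -1*44/7 = -44/7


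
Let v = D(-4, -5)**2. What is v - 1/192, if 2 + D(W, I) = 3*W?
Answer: 37631/192 ≈ 195.99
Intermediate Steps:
D(W, I) = -2 + 3*W
v = 196 (v = (-2 + 3*(-4))**2 = (-2 - 12)**2 = (-14)**2 = 196)
v - 1/192 = 196 - 1/192 = 37631/192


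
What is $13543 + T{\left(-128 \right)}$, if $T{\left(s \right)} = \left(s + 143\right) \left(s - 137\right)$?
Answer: $9568$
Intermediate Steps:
$T{\left(s \right)} = \left(-137 + s\right) \left(143 + s\right)$ ($T{\left(s \right)} = \left(143 + s\right) \left(-137 + s\right) = \left(-137 + s\right) \left(143 + s\right)$)
$13543 + T{\left(-128 \right)} = 13543 + \left(-19591 + \left(-128\right)^{2} + 6 \left(-128\right)\right) = 13543 - 3975 = 9568$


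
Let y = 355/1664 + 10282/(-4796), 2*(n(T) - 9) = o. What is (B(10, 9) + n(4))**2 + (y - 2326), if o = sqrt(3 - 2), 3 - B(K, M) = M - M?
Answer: -4332798003/1995136 ≈ -2171.7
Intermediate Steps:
B(K, M) = 3 (B(K, M) = 3 - (M - M) = 3 - 1*0 = 3 + 0 = 3)
o = 1 (o = sqrt(1) = 1)
n(T) = 19/2 (n(T) = 9 + (1/2)*1 = 9 + 1/2 = 19/2)
y = -3851667/1995136 (y = 355*(1/1664) + 10282*(-1/4796) = 355/1664 - 5141/2398 = -3851667/1995136 ≈ -1.9305)
(B(10, 9) + n(4))**2 + (y - 2326) = (3 + 19/2)**2 + (-3851667/1995136 - 2326) = (25/2)**2 - 4644538003/1995136 = 625/4 - 4644538003/1995136 = -4332798003/1995136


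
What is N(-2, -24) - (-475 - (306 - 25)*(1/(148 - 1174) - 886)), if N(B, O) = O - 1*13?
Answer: -254990009/1026 ≈ -2.4853e+5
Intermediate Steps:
N(B, O) = -13 + O (N(B, O) = O - 13 = -13 + O)
N(-2, -24) - (-475 - (306 - 25)*(1/(148 - 1174) - 886)) = (-13 - 24) - (-475 - (306 - 25)*(1/(148 - 1174) - 886)) = -37 - (-475 - 281*(1/(-1026) - 886)) = -37 - (-475 - 281*(-1/1026 - 886)) = -37 - (-475 - 281*(-909037)/1026) = -37 - (-475 - 1*(-255439397/1026)) = -37 - (-475 + 255439397/1026) = -37 - 1*254952047/1026 = -37 - 254952047/1026 = -254990009/1026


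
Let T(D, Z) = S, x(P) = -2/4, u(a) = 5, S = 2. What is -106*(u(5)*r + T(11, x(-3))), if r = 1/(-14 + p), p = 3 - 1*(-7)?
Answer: -159/2 ≈ -79.500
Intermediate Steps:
x(P) = -½ (x(P) = (¼)*(-2) = -½)
T(D, Z) = 2
p = 10 (p = 3 + 7 = 10)
r = -¼ (r = 1/(-14 + 10) = 1/(-4) = -¼ ≈ -0.25000)
-106*(u(5)*r + T(11, x(-3))) = -106*(5*(-¼) + 2) = -106*(-5/4 + 2) = -106*¾ = -159/2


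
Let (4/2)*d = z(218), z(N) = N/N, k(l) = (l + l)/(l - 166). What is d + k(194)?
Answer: 201/14 ≈ 14.357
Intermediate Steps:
k(l) = 2*l/(-166 + l) (k(l) = (2*l)/(-166 + l) = 2*l/(-166 + l))
z(N) = 1
d = 1/2 (d = (1/2)*1 = 1/2 ≈ 0.50000)
d + k(194) = 1/2 + 2*194/(-166 + 194) = 1/2 + 2*194/28 = 1/2 + 2*194*(1/28) = 1/2 + 97/7 = 201/14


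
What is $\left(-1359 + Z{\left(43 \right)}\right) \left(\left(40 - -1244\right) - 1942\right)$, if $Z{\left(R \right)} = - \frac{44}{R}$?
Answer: $\frac{38480498}{43} \approx 8.949 \cdot 10^{5}$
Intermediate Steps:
$\left(-1359 + Z{\left(43 \right)}\right) \left(\left(40 - -1244\right) - 1942\right) = \left(-1359 - \frac{44}{43}\right) \left(\left(40 - -1244\right) - 1942\right) = \left(-1359 - \frac{44}{43}\right) \left(\left(40 + 1244\right) - 1942\right) = \left(-1359 - \frac{44}{43}\right) \left(1284 - 1942\right) = \left(- \frac{58481}{43}\right) \left(-658\right) = \frac{38480498}{43}$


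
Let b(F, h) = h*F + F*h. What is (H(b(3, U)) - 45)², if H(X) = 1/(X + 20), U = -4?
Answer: 32761/16 ≈ 2047.6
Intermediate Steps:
b(F, h) = 2*F*h (b(F, h) = F*h + F*h = 2*F*h)
H(X) = 1/(20 + X)
(H(b(3, U)) - 45)² = (1/(20 + 2*3*(-4)) - 45)² = (1/(20 - 24) - 45)² = (1/(-4) - 45)² = (-¼ - 45)² = (-181/4)² = 32761/16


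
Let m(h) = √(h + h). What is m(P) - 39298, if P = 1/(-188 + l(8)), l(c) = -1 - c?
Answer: -39298 + I*√394/197 ≈ -39298.0 + 0.10076*I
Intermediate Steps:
P = -1/197 (P = 1/(-188 + (-1 - 1*8)) = 1/(-188 + (-1 - 8)) = 1/(-188 - 9) = 1/(-197) = -1/197 ≈ -0.0050761)
m(h) = √2*√h (m(h) = √(2*h) = √2*√h)
m(P) - 39298 = √2*√(-1/197) - 39298 = √2*(I*√197/197) - 39298 = I*√394/197 - 39298 = -39298 + I*√394/197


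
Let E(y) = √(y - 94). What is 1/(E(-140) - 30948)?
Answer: -5158/159629823 - I*√26/319259646 ≈ -3.2312e-5 - 1.5971e-8*I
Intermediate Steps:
E(y) = √(-94 + y)
1/(E(-140) - 30948) = 1/(√(-94 - 140) - 30948) = 1/(√(-234) - 30948) = 1/(3*I*√26 - 30948) = 1/(-30948 + 3*I*√26)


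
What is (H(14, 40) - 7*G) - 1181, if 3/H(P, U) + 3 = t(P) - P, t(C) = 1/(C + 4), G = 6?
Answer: -373069/305 ≈ -1223.2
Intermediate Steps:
t(C) = 1/(4 + C)
H(P, U) = 3/(-3 + 1/(4 + P) - P) (H(P, U) = 3/(-3 + (1/(4 + P) - P)) = 3/(-3 + 1/(4 + P) - P))
(H(14, 40) - 7*G) - 1181 = (3*(-4 - 1*14)/(-1 + (3 + 14)*(4 + 14)) - 7*6) - 1181 = (3*(-4 - 14)/(-1 + 17*18) - 42) - 1181 = (3*(-18)/(-1 + 306) - 42) - 1181 = (3*(-18)/305 - 42) - 1181 = (3*(1/305)*(-18) - 42) - 1181 = (-54/305 - 42) - 1181 = -12864/305 - 1181 = -373069/305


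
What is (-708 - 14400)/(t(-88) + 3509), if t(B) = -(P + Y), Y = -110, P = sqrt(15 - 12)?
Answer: -27337926/6548579 - 7554*sqrt(3)/6548579 ≈ -4.1766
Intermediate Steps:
P = sqrt(3) ≈ 1.7320
t(B) = 110 - sqrt(3) (t(B) = -(sqrt(3) - 110) = -(-110 + sqrt(3)) = 110 - sqrt(3))
(-708 - 14400)/(t(-88) + 3509) = (-708 - 14400)/((110 - sqrt(3)) + 3509) = -15108/(3619 - sqrt(3))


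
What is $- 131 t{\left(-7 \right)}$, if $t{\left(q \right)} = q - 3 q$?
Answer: $-1834$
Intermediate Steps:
$t{\left(q \right)} = - 2 q$
$- 131 t{\left(-7 \right)} = - 131 \left(\left(-2\right) \left(-7\right)\right) = \left(-131\right) 14 = -1834$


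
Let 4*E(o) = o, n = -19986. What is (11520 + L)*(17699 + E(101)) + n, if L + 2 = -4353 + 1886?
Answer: 641608803/4 ≈ 1.6040e+8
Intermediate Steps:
L = -2469 (L = -2 + (-4353 + 1886) = -2 - 2467 = -2469)
E(o) = o/4
(11520 + L)*(17699 + E(101)) + n = (11520 - 2469)*(17699 + (1/4)*101) - 19986 = 9051*(17699 + 101/4) - 19986 = 9051*(70897/4) - 19986 = 641688747/4 - 19986 = 641608803/4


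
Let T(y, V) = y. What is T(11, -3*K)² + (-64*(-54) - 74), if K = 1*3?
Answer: 3503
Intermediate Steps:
K = 3
T(11, -3*K)² + (-64*(-54) - 74) = 11² + (-64*(-54) - 74) = 121 + (3456 - 74) = 121 + 3382 = 3503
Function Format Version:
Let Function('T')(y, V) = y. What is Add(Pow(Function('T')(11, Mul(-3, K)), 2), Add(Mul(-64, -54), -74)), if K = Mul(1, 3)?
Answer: 3503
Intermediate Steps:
K = 3
Add(Pow(Function('T')(11, Mul(-3, K)), 2), Add(Mul(-64, -54), -74)) = Add(Pow(11, 2), Add(Mul(-64, -54), -74)) = Add(121, Add(3456, -74)) = Add(121, 3382) = 3503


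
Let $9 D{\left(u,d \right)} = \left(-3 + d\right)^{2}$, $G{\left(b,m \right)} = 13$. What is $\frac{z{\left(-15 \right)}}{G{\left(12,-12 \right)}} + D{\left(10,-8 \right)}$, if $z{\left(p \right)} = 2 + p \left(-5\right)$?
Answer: $\frac{2266}{117} \approx 19.368$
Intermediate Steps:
$D{\left(u,d \right)} = \frac{\left(-3 + d\right)^{2}}{9}$
$z{\left(p \right)} = 2 - 5 p$
$\frac{z{\left(-15 \right)}}{G{\left(12,-12 \right)}} + D{\left(10,-8 \right)} = \frac{2 - -75}{13} + \frac{\left(-3 - 8\right)^{2}}{9} = \left(2 + 75\right) \frac{1}{13} + \frac{\left(-11\right)^{2}}{9} = 77 \cdot \frac{1}{13} + \frac{1}{9} \cdot 121 = \frac{77}{13} + \frac{121}{9} = \frac{2266}{117}$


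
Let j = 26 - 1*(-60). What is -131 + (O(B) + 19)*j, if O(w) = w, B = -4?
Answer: 1159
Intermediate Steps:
j = 86 (j = 26 + 60 = 86)
-131 + (O(B) + 19)*j = -131 + (-4 + 19)*86 = -131 + 15*86 = -131 + 1290 = 1159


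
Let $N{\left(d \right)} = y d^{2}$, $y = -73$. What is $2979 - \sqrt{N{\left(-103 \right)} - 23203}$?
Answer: $2979 - 2 i \sqrt{199415} \approx 2979.0 - 893.12 i$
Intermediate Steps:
$N{\left(d \right)} = - 73 d^{2}$
$2979 - \sqrt{N{\left(-103 \right)} - 23203} = 2979 - \sqrt{- 73 \left(-103\right)^{2} - 23203} = 2979 - \sqrt{\left(-73\right) 10609 - 23203} = 2979 - \sqrt{-774457 - 23203} = 2979 - \sqrt{-797660} = 2979 - 2 i \sqrt{199415}$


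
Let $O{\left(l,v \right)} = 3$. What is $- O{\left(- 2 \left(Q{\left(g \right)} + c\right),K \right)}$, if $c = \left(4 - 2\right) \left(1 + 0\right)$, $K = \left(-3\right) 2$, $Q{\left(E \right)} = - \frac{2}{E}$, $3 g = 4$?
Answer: $-3$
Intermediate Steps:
$g = \frac{4}{3}$ ($g = \frac{1}{3} \cdot 4 = \frac{4}{3} \approx 1.3333$)
$K = -6$
$c = 2$ ($c = 2 \cdot 1 = 2$)
$- O{\left(- 2 \left(Q{\left(g \right)} + c\right),K \right)} = \left(-1\right) 3 = -3$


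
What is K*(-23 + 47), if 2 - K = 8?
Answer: -144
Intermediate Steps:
K = -6 (K = 2 - 1*8 = 2 - 8 = -6)
K*(-23 + 47) = -6*(-23 + 47) = -6*24 = -144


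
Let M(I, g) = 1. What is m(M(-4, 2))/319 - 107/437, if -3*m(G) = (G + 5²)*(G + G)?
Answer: -125123/418209 ≈ -0.29919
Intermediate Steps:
m(G) = -2*G*(25 + G)/3 (m(G) = -(G + 5²)*(G + G)/3 = -(G + 25)*2*G/3 = -(25 + G)*2*G/3 = -2*G*(25 + G)/3)
m(M(-4, 2))/319 - 107/437 = -⅔*1*(25 + 1)/319 - 107/437 = -⅔*1*26*(1/319) - 107*1/437 = -52/3*1/319 - 107/437 = -52/957 - 107/437 = -125123/418209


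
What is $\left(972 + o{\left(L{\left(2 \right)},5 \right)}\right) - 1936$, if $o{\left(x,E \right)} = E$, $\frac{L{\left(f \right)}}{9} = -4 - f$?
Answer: $-959$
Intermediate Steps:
$L{\left(f \right)} = -36 - 9 f$ ($L{\left(f \right)} = 9 \left(-4 - f\right) = -36 - 9 f$)
$\left(972 + o{\left(L{\left(2 \right)},5 \right)}\right) - 1936 = \left(972 + 5\right) - 1936 = 977 - 1936 = -959$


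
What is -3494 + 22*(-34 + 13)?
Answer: -3956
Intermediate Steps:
-3494 + 22*(-34 + 13) = -3494 + 22*(-21) = -3494 - 462 = -3956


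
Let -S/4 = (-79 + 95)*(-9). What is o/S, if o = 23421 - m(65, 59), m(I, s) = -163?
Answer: 737/18 ≈ 40.944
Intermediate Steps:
S = 576 (S = -4*(-79 + 95)*(-9) = -64*(-9) = -4*(-144) = 576)
o = 23584 (o = 23421 - 1*(-163) = 23421 + 163 = 23584)
o/S = 23584/576 = 23584*(1/576) = 737/18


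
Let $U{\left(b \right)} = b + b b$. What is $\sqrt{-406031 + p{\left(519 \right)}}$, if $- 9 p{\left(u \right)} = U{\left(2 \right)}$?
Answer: $\frac{i \sqrt{3654285}}{3} \approx 637.21 i$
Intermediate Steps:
$U{\left(b \right)} = b + b^{2}$
$p{\left(u \right)} = - \frac{2}{3}$ ($p{\left(u \right)} = - \frac{2 \left(1 + 2\right)}{9} = - \frac{2 \cdot 3}{9} = \left(- \frac{1}{9}\right) 6 = - \frac{2}{3}$)
$\sqrt{-406031 + p{\left(519 \right)}} = \sqrt{-406031 - \frac{2}{3}} = \sqrt{- \frac{1218095}{3}} = \frac{i \sqrt{3654285}}{3}$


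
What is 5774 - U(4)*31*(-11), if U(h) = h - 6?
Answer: 5092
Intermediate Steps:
U(h) = -6 + h
5774 - U(4)*31*(-11) = 5774 - (-6 + 4)*31*(-11) = 5774 - (-2*31)*(-11) = 5774 - (-62)*(-11) = 5774 - 1*682 = 5774 - 682 = 5092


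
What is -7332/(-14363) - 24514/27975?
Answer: -146981882/401804925 ≈ -0.36580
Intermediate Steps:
-7332/(-14363) - 24514/27975 = -7332*(-1/14363) - 24514*1/27975 = 7332/14363 - 24514/27975 = -146981882/401804925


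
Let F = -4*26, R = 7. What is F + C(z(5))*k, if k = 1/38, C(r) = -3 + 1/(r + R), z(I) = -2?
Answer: -9887/95 ≈ -104.07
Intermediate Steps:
C(r) = -3 + 1/(7 + r) (C(r) = -3 + 1/(r + 7) = -3 + 1/(7 + r))
F = -104
k = 1/38 ≈ 0.026316
F + C(z(5))*k = -104 + ((-20 - 3*(-2))/(7 - 2))*(1/38) = -104 + ((-20 + 6)/5)*(1/38) = -104 + ((1/5)*(-14))*(1/38) = -104 - 14/5*1/38 = -104 - 7/95 = -9887/95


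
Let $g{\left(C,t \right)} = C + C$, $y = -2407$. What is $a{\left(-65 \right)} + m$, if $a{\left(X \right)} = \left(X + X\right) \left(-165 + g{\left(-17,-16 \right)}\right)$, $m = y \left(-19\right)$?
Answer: $71603$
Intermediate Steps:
$g{\left(C,t \right)} = 2 C$
$m = 45733$ ($m = \left(-2407\right) \left(-19\right) = 45733$)
$a{\left(X \right)} = - 398 X$ ($a{\left(X \right)} = \left(X + X\right) \left(-165 + 2 \left(-17\right)\right) = 2 X \left(-165 - 34\right) = 2 X \left(-199\right) = - 398 X$)
$a{\left(-65 \right)} + m = \left(-398\right) \left(-65\right) + 45733 = 25870 + 45733 = 71603$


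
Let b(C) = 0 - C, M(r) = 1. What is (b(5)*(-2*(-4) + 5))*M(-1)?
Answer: -65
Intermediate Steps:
b(C) = -C
(b(5)*(-2*(-4) + 5))*M(-1) = ((-1*5)*(-2*(-4) + 5))*1 = -5*(8 + 5)*1 = -5*13*1 = -65*1 = -65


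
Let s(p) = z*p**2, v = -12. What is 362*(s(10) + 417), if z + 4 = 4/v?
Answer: -17738/3 ≈ -5912.7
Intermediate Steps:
z = -13/3 (z = -4 + 4/(-12) = -4 + 4*(-1/12) = -4 - 1/3 = -13/3 ≈ -4.3333)
s(p) = -13*p**2/3
362*(s(10) + 417) = 362*(-13/3*10**2 + 417) = 362*(-13/3*100 + 417) = 362*(-1300/3 + 417) = 362*(-49/3) = -17738/3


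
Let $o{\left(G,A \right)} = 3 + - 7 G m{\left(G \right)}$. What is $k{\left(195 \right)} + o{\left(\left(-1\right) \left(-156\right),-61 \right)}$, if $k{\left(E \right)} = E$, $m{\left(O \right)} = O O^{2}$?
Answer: $-4145686074$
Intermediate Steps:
$m{\left(O \right)} = O^{3}$
$o{\left(G,A \right)} = 3 - 7 G^{4}$ ($o{\left(G,A \right)} = 3 + - 7 G G^{3} = 3 - 7 G^{4}$)
$k{\left(195 \right)} + o{\left(\left(-1\right) \left(-156\right),-61 \right)} = 195 + \left(3 - 7 \left(\left(-1\right) \left(-156\right)\right)^{4}\right) = 195 + \left(3 - 7 \cdot 156^{4}\right) = 195 + \left(3 - 4145686272\right) = 195 - 4145686269 = -4145686074$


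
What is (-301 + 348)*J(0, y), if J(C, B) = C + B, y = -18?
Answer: -846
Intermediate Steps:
J(C, B) = B + C
(-301 + 348)*J(0, y) = (-301 + 348)*(-18 + 0) = 47*(-18) = -846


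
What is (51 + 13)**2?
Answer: 4096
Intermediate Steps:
(51 + 13)**2 = 64**2 = 4096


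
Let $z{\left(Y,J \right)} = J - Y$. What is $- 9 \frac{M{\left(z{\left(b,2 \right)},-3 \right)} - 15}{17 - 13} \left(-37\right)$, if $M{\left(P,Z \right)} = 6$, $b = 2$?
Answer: $- \frac{2997}{4} \approx -749.25$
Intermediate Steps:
$- 9 \frac{M{\left(z{\left(b,2 \right)},-3 \right)} - 15}{17 - 13} \left(-37\right) = - 9 \frac{6 - 15}{17 - 13} \left(-37\right) = - 9 \left(- \frac{9}{17 - 13}\right) \left(-37\right) = - 9 \left(- \frac{9}{4}\right) \left(-37\right) = - 9 \left(\left(-9\right) \frac{1}{4}\right) \left(-37\right) = \left(-9\right) \left(- \frac{9}{4}\right) \left(-37\right) = \frac{81}{4} \left(-37\right) = - \frac{2997}{4}$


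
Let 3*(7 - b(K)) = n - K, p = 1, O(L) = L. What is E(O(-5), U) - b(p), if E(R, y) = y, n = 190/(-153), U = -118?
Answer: -57718/459 ≈ -125.75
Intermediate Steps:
n = -190/153 (n = 190*(-1/153) = -190/153 ≈ -1.2418)
b(K) = 3403/459 + K/3 (b(K) = 7 - (-190/153 - K)/3 = 7 + (190/459 + K/3) = 3403/459 + K/3)
E(O(-5), U) - b(p) = -118 - (3403/459 + (⅓)*1) = -118 - (3403/459 + ⅓) = -118 - 1*3556/459 = -118 - 3556/459 = -57718/459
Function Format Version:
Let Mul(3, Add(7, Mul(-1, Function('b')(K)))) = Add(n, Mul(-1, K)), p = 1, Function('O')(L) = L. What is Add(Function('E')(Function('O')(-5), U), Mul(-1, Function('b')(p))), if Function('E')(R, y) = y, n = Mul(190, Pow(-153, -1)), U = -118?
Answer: Rational(-57718, 459) ≈ -125.75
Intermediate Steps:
n = Rational(-190, 153) (n = Mul(190, Rational(-1, 153)) = Rational(-190, 153) ≈ -1.2418)
Function('b')(K) = Add(Rational(3403, 459), Mul(Rational(1, 3), K)) (Function('b')(K) = Add(7, Mul(Rational(-1, 3), Add(Rational(-190, 153), Mul(-1, K)))) = Add(7, Add(Rational(190, 459), Mul(Rational(1, 3), K))) = Add(Rational(3403, 459), Mul(Rational(1, 3), K)))
Add(Function('E')(Function('O')(-5), U), Mul(-1, Function('b')(p))) = Add(-118, Mul(-1, Add(Rational(3403, 459), Mul(Rational(1, 3), 1)))) = Add(-118, Mul(-1, Add(Rational(3403, 459), Rational(1, 3)))) = Add(-118, Mul(-1, Rational(3556, 459))) = Add(-118, Rational(-3556, 459)) = Rational(-57718, 459)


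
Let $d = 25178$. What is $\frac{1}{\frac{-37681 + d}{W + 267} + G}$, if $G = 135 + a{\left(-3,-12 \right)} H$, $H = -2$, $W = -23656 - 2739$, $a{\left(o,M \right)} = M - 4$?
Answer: $\frac{26128}{4375879} \approx 0.0059709$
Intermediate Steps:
$a{\left(o,M \right)} = -4 + M$ ($a{\left(o,M \right)} = M - 4 = -4 + M$)
$W = -26395$ ($W = -23656 - 2739 = -26395$)
$G = 167$ ($G = 135 + \left(-4 - 12\right) \left(-2\right) = 135 - -32 = 135 + 32 = 167$)
$\frac{1}{\frac{-37681 + d}{W + 267} + G} = \frac{1}{\frac{-37681 + 25178}{-26395 + 267} + 167} = \frac{1}{- \frac{12503}{-26128} + 167} = \frac{1}{\left(-12503\right) \left(- \frac{1}{26128}\right) + 167} = \frac{1}{\frac{12503}{26128} + 167} = \frac{1}{\frac{4375879}{26128}} = \frac{26128}{4375879}$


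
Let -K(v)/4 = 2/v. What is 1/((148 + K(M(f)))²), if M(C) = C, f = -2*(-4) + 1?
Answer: 81/1752976 ≈ 4.6207e-5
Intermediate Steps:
f = 9 (f = 8 + 1 = 9)
K(v) = -8/v
1/((148 + K(M(f)))²) = 1/((148 - 8/9)²) = 1/((1324/9)²) = 1/(1752976/81) = 81/1752976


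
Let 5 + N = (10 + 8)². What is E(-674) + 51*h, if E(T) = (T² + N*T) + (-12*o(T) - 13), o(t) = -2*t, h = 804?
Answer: 264085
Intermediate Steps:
N = 319 (N = -5 + (10 + 8)² = -5 + 18² = -5 + 324 = 319)
E(T) = -13 + T² + 343*T (E(T) = (T² + 319*T) + (-(-24)*T - 13) = (T² + 319*T) + (24*T - 13) = (T² + 319*T) + (-13 + 24*T) = -13 + T² + 343*T)
E(-674) + 51*h = (-13 + (-674)² + 343*(-674)) + 51*804 = (-13 + 454276 - 231182) + 41004 = 223081 + 41004 = 264085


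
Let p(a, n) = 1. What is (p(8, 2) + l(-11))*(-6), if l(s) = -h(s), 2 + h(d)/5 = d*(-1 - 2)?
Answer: 924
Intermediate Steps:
h(d) = -10 - 15*d (h(d) = -10 + 5*(d*(-1 - 2)) = -10 + 5*(d*(-3)) = -10 + 5*(-3*d) = -10 - 15*d)
l(s) = 10 + 15*s (l(s) = -(-10 - 15*s) = 10 + 15*s)
(p(8, 2) + l(-11))*(-6) = (1 + (10 + 15*(-11)))*(-6) = (1 + (10 - 165))*(-6) = (1 - 155)*(-6) = -154*(-6) = 924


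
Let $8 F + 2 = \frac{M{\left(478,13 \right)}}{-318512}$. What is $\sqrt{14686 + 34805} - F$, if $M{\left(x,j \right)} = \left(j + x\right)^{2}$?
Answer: $\frac{878105}{2548096} + 9 \sqrt{611} \approx 222.81$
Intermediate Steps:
$F = - \frac{878105}{2548096}$ ($F = - \frac{1}{4} + \frac{\left(13 + 478\right)^{2} \frac{1}{-318512}}{8} = - \frac{1}{4} + \frac{491^{2} \left(- \frac{1}{318512}\right)}{8} = - \frac{1}{4} + \frac{241081 \left(- \frac{1}{318512}\right)}{8} = - \frac{1}{4} + \frac{1}{8} \left(- \frac{241081}{318512}\right) = - \frac{1}{4} - \frac{241081}{2548096} = - \frac{878105}{2548096} \approx -0.34461$)
$\sqrt{14686 + 34805} - F = \sqrt{14686 + 34805} - - \frac{878105}{2548096} = \sqrt{49491} + \frac{878105}{2548096} = 9 \sqrt{611} + \frac{878105}{2548096} = \frac{878105}{2548096} + 9 \sqrt{611}$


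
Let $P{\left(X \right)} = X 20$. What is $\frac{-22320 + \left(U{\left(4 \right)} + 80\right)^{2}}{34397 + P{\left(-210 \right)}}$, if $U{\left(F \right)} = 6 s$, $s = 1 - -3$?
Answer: $- \frac{11504}{30197} \approx -0.38097$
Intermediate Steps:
$s = 4$ ($s = 1 + 3 = 4$)
$P{\left(X \right)} = 20 X$
$U{\left(F \right)} = 24$ ($U{\left(F \right)} = 6 \cdot 4 = 24$)
$\frac{-22320 + \left(U{\left(4 \right)} + 80\right)^{2}}{34397 + P{\left(-210 \right)}} = \frac{-22320 + \left(24 + 80\right)^{2}}{34397 + 20 \left(-210\right)} = \frac{-22320 + 104^{2}}{34397 - 4200} = \frac{-22320 + 10816}{30197} = \left(-11504\right) \frac{1}{30197} = - \frac{11504}{30197}$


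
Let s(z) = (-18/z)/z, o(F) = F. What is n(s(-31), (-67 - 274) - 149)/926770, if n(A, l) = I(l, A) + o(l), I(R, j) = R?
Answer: -98/92677 ≈ -0.0010574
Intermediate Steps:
s(z) = -18/z²
n(A, l) = 2*l (n(A, l) = l + l = 2*l)
n(s(-31), (-67 - 274) - 149)/926770 = (2*((-67 - 274) - 149))/926770 = (2*(-341 - 149))*(1/926770) = (2*(-490))*(1/926770) = -980*1/926770 = -98/92677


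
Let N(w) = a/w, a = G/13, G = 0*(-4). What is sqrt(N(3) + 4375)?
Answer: 25*sqrt(7) ≈ 66.144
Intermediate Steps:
G = 0
a = 0 (a = 0/13 = 0*(1/13) = 0)
N(w) = 0 (N(w) = 0/w = 0)
sqrt(N(3) + 4375) = sqrt(0 + 4375) = sqrt(4375) = 25*sqrt(7)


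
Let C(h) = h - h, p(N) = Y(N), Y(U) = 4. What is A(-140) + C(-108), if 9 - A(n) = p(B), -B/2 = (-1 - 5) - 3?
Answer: 5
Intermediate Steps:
B = 18 (B = -2*((-1 - 5) - 3) = -2*(-6 - 3) = -2*(-9) = 18)
p(N) = 4
C(h) = 0
A(n) = 5 (A(n) = 9 - 1*4 = 9 - 4 = 5)
A(-140) + C(-108) = 5 + 0 = 5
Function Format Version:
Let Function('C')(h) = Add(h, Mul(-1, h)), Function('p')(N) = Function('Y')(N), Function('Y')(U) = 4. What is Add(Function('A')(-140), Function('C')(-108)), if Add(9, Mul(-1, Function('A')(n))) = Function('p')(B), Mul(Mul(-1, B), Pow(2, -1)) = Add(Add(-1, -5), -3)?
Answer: 5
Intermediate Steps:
B = 18 (B = Mul(-2, Add(Add(-1, -5), -3)) = Mul(-2, Add(-6, -3)) = Mul(-2, -9) = 18)
Function('p')(N) = 4
Function('C')(h) = 0
Function('A')(n) = 5 (Function('A')(n) = Add(9, Mul(-1, 4)) = Add(9, -4) = 5)
Add(Function('A')(-140), Function('C')(-108)) = Add(5, 0) = 5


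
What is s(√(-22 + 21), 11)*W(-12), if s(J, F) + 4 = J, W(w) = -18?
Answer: 72 - 18*I ≈ 72.0 - 18.0*I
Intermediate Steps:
s(J, F) = -4 + J
s(√(-22 + 21), 11)*W(-12) = (-4 + √(-22 + 21))*(-18) = (-4 + √(-1))*(-18) = (-4 + I)*(-18) = 72 - 18*I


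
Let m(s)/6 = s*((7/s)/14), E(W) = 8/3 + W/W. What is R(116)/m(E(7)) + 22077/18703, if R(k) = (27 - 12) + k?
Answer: 2516324/56109 ≈ 44.847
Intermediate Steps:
E(W) = 11/3 (E(W) = 8*(⅓) + 1 = 8/3 + 1 = 11/3)
m(s) = 3 (m(s) = 6*(s*((7/s)/14)) = 6*(s*((7/s)*(1/14))) = 6*(s*(1/(2*s))) = 6*(½) = 3)
R(k) = 15 + k
R(116)/m(E(7)) + 22077/18703 = (15 + 116)/3 + 22077/18703 = 131*(⅓) + 22077*(1/18703) = 131/3 + 22077/18703 = 2516324/56109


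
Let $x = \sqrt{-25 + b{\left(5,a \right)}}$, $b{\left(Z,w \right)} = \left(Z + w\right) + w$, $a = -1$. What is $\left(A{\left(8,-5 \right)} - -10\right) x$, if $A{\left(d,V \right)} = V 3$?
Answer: $- 5 i \sqrt{22} \approx - 23.452 i$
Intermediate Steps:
$b{\left(Z,w \right)} = Z + 2 w$
$A{\left(d,V \right)} = 3 V$
$x = i \sqrt{22}$ ($x = \sqrt{-25 + \left(5 + 2 \left(-1\right)\right)} = \sqrt{-25 + \left(5 - 2\right)} = \sqrt{-25 + 3} = \sqrt{-22} = i \sqrt{22} \approx 4.6904 i$)
$\left(A{\left(8,-5 \right)} - -10\right) x = \left(3 \left(-5\right) - -10\right) i \sqrt{22} = \left(-15 + 10\right) i \sqrt{22} = - 5 i \sqrt{22}$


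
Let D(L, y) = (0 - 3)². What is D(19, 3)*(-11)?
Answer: -99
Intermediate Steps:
D(L, y) = 9 (D(L, y) = (-3)² = 9)
D(19, 3)*(-11) = 9*(-11) = -99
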